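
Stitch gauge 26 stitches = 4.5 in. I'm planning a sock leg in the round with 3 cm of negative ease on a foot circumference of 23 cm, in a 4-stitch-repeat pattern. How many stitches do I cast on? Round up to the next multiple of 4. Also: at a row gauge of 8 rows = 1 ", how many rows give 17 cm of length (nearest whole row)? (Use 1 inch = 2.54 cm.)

Cast on 48 stitches; work 54 rows.

Finished = 23 − 3 = 20 cm.
20 cm × 1/2.54 = 7.87 inches.
26/4.5 = 5.778 sts per in; 7.87 × 5.778 = 45.49 sts.
Next multiple of 4 → 48.
17 cm = 6.69 inches; × 8 = 53.54 → 54 rows.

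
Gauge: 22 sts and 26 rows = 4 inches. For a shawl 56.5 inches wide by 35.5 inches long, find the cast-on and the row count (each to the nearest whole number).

Cast on 311 stitches and work 231 rows.

Stitch gauge = 22/4 = 5.5 sts/in; 56.5 × 5.5 = 310.75 → 311 sts.
Row gauge = 26/4 = 6.5 rows/in; 35.5 × 6.5 = 230.75 → 231 rows.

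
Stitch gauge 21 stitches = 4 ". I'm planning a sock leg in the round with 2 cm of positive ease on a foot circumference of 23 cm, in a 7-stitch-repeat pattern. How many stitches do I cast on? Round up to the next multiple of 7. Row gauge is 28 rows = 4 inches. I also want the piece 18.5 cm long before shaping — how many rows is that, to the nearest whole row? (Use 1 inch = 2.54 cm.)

Finished = 23 + 2 = 25 cm.
25 cm × 1/2.54 = 9.84 inches.
21/4 = 5.25 sts per in; 9.84 × 5.25 = 51.67 sts.
Next multiple of 7 → 56.
18.5 cm = 7.28 inches; × 7 = 50.98 → 51 rows.

Cast on 56 stitches; work 51 rows.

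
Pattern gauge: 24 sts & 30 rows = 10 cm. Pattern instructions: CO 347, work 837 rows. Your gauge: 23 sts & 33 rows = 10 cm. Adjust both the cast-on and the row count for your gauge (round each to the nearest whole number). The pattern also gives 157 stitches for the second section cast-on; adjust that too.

Stitches: 347 × 23/24 = 332.54 → 333.
Rows: 837 × 33/30 = 920.70 → 921.
second section cast-on: 157 × 23/24 = 150.46 → 150.

Cast on 333 stitches; work 921 rows; second section cast-on 150 stitches.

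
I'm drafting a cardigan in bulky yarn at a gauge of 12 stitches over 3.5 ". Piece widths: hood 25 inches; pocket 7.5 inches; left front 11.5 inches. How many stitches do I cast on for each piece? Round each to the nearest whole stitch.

Rate = 12/3.5 = 3.429 sts per in.
hood: 25 × 3.429 = 85.71 → 86.
pocket: 7.5 × 3.429 = 25.71 → 26.
left front: 11.5 × 3.429 = 39.43 → 39.

hood 86; pocket 26; left front 39.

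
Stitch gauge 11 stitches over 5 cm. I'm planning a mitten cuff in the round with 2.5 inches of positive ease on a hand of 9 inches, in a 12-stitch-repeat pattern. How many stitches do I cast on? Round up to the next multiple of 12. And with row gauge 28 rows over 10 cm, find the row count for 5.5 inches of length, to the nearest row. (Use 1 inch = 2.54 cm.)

Cast on 72 stitches; work 39 rows.

Finished = 9 + 2.5 = 11.5 inches.
11.5 inches × 2.54 = 29.21 cm.
11/5 = 2.2 sts per cm; 29.21 × 2.2 = 64.26 sts.
Next multiple of 12 → 72.
5.5 inches = 13.97 cm; × 2.8 = 39.12 → 39 rows.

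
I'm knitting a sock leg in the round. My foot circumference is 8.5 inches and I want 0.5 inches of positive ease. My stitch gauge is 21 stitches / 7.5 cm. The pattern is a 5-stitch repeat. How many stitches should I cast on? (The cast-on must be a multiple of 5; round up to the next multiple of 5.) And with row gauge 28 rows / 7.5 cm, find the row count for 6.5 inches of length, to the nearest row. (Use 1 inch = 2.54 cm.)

Cast on 65 stitches; work 62 rows.

Finished = 8.5 + 0.5 = 9 inches.
9 inches × 2.54 = 22.86 cm.
21/7.5 = 2.8 sts per cm; 22.86 × 2.8 = 64.01 sts.
Next multiple of 5 → 65.
6.5 inches = 16.51 cm; × 3.733 = 61.64 → 62 rows.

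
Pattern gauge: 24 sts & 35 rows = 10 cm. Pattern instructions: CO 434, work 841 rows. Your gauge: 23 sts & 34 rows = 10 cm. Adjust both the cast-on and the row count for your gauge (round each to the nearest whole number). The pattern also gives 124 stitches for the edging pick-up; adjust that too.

Cast on 416 stitches; work 817 rows; edging pick-up 119 stitches.

Stitches: 434 × 23/24 = 415.92 → 416.
Rows: 841 × 34/35 = 816.97 → 817.
edging pick-up: 124 × 23/24 = 118.83 → 119.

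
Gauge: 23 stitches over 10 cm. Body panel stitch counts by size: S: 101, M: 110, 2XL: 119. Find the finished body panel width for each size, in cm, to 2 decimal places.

23/10 = 2.3 sts per cm.
S: 101 / 2.3 = 43.913 → 43.91 cm.
M: 110 / 2.3 = 47.826 → 47.83 cm.
2XL: 119 / 2.3 = 51.739 → 51.74 cm.

S 43.91 cm; M 47.83 cm; 2XL 51.74 cm.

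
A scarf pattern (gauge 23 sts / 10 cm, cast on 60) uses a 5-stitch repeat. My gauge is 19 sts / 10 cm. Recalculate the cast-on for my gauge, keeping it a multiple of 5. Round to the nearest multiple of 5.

Cast on 50 stitches.

60 × 19 / 23 = 49.57.
Nearest multiple of 5: 50.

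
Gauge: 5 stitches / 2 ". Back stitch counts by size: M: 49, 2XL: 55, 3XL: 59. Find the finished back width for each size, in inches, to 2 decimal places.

5/2 = 2.5 sts per in.
M: 49 / 2.5 = 19.600 → 19.60 in.
2XL: 55 / 2.5 = 22.000 → 22.00 in.
3XL: 59 / 2.5 = 23.600 → 23.60 in.

M 19.60 inches; 2XL 22.00 inches; 3XL 23.60 inches.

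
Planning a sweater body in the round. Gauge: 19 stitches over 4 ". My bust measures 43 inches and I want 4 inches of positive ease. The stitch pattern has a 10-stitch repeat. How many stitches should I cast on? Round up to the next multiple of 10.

Finished = 43 + 4 = 47 inches.
19 / 4 = 4.75 sts/in.
47 × 4.75 = 223.25 sts.
Next multiple of 10: 230.

CO 230 sts.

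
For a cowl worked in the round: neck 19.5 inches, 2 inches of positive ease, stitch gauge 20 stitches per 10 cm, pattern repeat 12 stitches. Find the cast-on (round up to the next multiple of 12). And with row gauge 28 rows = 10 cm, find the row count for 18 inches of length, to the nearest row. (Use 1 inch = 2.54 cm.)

Finished = 19.5 + 2 = 21.5 inches.
21.5 inches × 2.54 = 54.61 cm.
20/10 = 2 sts per cm; 54.61 × 2 = 109.22 sts.
Next multiple of 12 → 120.
18 inches = 45.72 cm; × 2.8 = 128.02 → 128 rows.

Cast on 120 stitches; work 128 rows.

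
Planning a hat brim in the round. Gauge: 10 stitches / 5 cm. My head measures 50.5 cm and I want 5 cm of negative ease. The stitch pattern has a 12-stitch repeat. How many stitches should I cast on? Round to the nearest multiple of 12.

Finished = 50.5 − 5 = 45.5 cm.
10 / 5 = 2 sts/cm.
45.5 × 2 = 91.00 sts.
Nearest multiple of 12: 96.

CO 96 sts.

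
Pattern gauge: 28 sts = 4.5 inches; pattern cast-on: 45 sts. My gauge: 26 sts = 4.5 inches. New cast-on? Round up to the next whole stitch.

Scale factor = 26 / 28 = 0.929.
45 × 26 / 28 = 41.79 sts.
→ 42 sts.

42 stitches.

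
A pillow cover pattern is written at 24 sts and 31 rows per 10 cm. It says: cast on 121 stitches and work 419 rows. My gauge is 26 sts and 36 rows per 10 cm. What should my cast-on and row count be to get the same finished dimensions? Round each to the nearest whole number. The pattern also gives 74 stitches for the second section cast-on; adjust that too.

Stitches: 121 × 26/24 = 131.08 → 131.
Rows: 419 × 36/31 = 486.58 → 487.
second section cast-on: 74 × 26/24 = 80.17 → 80.

Cast on 131 stitches; work 487 rows; second section cast-on 80 stitches.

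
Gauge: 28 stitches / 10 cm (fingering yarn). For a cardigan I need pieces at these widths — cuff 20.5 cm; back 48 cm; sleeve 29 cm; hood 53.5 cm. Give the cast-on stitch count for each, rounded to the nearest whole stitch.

Rate = 28/10 = 2.8 sts per cm.
cuff: 20.5 × 2.8 = 57.40 → 57.
back: 48 × 2.8 = 134.40 → 134.
sleeve: 29 × 2.8 = 81.20 → 81.
hood: 53.5 × 2.8 = 149.80 → 150.

cuff 57; back 134; sleeve 81; hood 150.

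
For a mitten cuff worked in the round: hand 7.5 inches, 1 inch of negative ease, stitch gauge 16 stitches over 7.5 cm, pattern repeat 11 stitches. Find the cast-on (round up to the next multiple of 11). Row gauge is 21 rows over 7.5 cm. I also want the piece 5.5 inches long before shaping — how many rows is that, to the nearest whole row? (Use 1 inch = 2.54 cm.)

Cast on 44 stitches; work 39 rows.

Finished = 7.5 − 1 = 6.5 inches.
6.5 inches × 2.54 = 16.51 cm.
16/7.5 = 2.133 sts per cm; 16.51 × 2.133 = 35.22 sts.
Next multiple of 11 → 44.
5.5 inches = 13.97 cm; × 2.8 = 39.12 → 39 rows.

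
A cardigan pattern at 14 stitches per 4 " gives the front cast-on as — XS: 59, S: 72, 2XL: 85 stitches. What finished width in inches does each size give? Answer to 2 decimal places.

14/4 = 3.5 sts per in.
XS: 59 / 3.5 = 16.857 → 16.86 in.
S: 72 / 3.5 = 20.571 → 20.57 in.
2XL: 85 / 3.5 = 24.286 → 24.29 in.

XS 16.86 inches; S 20.57 inches; 2XL 24.29 inches.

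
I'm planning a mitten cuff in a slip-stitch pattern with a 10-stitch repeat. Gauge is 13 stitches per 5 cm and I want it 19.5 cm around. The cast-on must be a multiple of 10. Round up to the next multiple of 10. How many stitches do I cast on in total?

Cast on 60 stitches.

13 / 5 = 2.6 sts per cm.
19.5 × 2.6 = 50.70 sts.
Next multiple of 10: 60.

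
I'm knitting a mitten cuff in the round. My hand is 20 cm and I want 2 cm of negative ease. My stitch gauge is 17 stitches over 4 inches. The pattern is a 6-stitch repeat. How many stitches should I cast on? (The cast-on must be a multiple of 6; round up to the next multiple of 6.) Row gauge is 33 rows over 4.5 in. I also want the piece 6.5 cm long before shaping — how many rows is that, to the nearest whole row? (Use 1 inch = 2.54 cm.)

Finished = 20 − 2 = 18 cm.
18 cm × 1/2.54 = 7.09 inches.
17/4 = 4.25 sts per in; 7.09 × 4.25 = 30.12 sts.
Next multiple of 6 → 36.
6.5 cm = 2.56 inches; × 7.333 = 18.77 → 19 rows.

Cast on 36 stitches; work 19 rows.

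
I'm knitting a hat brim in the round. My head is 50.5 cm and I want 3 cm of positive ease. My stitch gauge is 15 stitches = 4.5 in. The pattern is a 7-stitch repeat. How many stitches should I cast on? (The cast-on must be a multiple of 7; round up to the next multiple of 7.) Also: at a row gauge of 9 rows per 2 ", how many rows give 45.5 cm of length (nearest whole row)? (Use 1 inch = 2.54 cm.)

Cast on 77 stitches; work 81 rows.

Finished = 50.5 + 3 = 53.5 cm.
53.5 cm × 1/2.54 = 21.06 inches.
15/4.5 = 3.333 sts per in; 21.06 × 3.333 = 70.21 sts.
Next multiple of 7 → 77.
45.5 cm = 17.91 inches; × 4.5 = 80.61 → 81 rows.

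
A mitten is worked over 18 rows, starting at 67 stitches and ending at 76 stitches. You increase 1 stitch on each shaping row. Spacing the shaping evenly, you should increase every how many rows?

Increase every 2nd row.

Stitches to add: |76 − 67| = 9.
Shaping rows needed: 9 / 1 = 9.
18 rows / 9 = every 2 rows.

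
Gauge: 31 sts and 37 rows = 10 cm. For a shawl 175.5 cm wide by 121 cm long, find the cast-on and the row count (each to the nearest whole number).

Stitch gauge = 31/10 = 3.1 sts/cm; 175.5 × 3.1 = 544.05 → 544 sts.
Row gauge = 37/10 = 3.7 rows/cm; 121 × 3.7 = 447.70 → 448 rows.

Cast on 544 stitches and work 448 rows.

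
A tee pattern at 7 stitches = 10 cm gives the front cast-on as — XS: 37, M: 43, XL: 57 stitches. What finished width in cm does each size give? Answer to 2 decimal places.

XS 52.86 cm; M 61.43 cm; XL 81.43 cm.

7/10 = 0.7 sts per cm.
XS: 37 / 0.7 = 52.857 → 52.86 cm.
M: 43 / 0.7 = 61.429 → 61.43 cm.
XL: 57 / 0.7 = 81.429 → 81.43 cm.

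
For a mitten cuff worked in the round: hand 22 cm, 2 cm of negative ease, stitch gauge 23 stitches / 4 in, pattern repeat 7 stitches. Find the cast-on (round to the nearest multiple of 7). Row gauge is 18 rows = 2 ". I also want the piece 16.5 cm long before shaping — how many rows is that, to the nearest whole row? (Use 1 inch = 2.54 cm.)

Finished = 22 − 2 = 20 cm.
20 cm × 1/2.54 = 7.87 inches.
23/4 = 5.75 sts per in; 7.87 × 5.75 = 45.28 sts.
Nearest multiple of 7 → 42.
16.5 cm = 6.50 inches; × 9 = 58.46 → 58 rows.

Cast on 42 stitches; work 58 rows.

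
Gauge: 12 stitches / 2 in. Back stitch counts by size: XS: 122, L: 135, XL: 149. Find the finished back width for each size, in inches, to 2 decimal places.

XS 20.33 inches; L 22.50 inches; XL 24.83 inches.

12/2 = 6 sts per in.
XS: 122 / 6 = 20.333 → 20.33 in.
L: 135 / 6 = 22.500 → 22.50 in.
XL: 149 / 6 = 24.833 → 24.83 in.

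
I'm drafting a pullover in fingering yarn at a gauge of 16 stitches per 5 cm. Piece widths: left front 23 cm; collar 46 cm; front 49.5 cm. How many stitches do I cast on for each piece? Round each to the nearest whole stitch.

left front 74; collar 147; front 158.

Rate = 16/5 = 3.2 sts per cm.
left front: 23 × 3.2 = 73.60 → 74.
collar: 46 × 3.2 = 147.20 → 147.
front: 49.5 × 3.2 = 158.40 → 158.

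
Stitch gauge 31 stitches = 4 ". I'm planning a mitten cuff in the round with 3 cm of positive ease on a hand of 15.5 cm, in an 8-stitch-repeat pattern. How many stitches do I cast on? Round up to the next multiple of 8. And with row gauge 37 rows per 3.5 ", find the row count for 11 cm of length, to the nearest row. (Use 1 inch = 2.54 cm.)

Finished = 15.5 + 3 = 18.5 cm.
18.5 cm × 1/2.54 = 7.28 inches.
31/4 = 7.75 sts per in; 7.28 × 7.75 = 56.45 sts.
Next multiple of 8 → 64.
11 cm = 4.33 inches; × 10.571 = 45.78 → 46 rows.

Cast on 64 stitches; work 46 rows.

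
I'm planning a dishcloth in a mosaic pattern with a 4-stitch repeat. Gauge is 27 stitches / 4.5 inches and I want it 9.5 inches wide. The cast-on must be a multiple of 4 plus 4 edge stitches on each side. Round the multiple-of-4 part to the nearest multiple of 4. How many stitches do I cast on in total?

56 stitches.

27 / 4.5 = 6 sts per inch.
9.5 × 6 = 57.00 sts.
Less 8 edge sts → 49.00 for the repeat.
Nearest multiple of 4: 48.
Add back 8 edge sts → 56.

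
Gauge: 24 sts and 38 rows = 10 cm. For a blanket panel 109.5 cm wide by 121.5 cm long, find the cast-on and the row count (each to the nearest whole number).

Cast on 263 stitches and work 462 rows.

Stitch gauge = 24/10 = 2.4 sts/cm; 109.5 × 2.4 = 262.80 → 263 sts.
Row gauge = 38/10 = 3.8 rows/cm; 121.5 × 3.8 = 461.70 → 462 rows.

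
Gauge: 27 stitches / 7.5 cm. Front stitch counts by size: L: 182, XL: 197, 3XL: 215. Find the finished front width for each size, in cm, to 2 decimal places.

L 50.56 cm; XL 54.72 cm; 3XL 59.72 cm.

27/7.5 = 3.6 sts per cm.
L: 182 / 3.6 = 50.556 → 50.56 cm.
XL: 197 / 3.6 = 54.722 → 54.72 cm.
3XL: 215 / 3.6 = 59.722 → 59.72 cm.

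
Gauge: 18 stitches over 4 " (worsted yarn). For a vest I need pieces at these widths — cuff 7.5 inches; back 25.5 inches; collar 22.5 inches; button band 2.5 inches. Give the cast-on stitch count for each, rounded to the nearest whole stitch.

cuff 34; back 115; collar 101; button band 11.

Rate = 18/4 = 4.5 sts per in.
cuff: 7.5 × 4.5 = 33.75 → 34.
back: 25.5 × 4.5 = 114.75 → 115.
collar: 22.5 × 4.5 = 101.25 → 101.
button band: 2.5 × 4.5 = 11.25 → 11.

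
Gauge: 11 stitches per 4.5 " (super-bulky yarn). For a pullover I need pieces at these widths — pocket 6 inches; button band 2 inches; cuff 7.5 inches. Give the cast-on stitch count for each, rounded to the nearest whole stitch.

Rate = 11/4.5 = 2.444 sts per in.
pocket: 6 × 2.444 = 14.67 → 15.
button band: 2 × 2.444 = 4.89 → 5.
cuff: 7.5 × 2.444 = 18.33 → 18.

pocket 15; button band 5; cuff 18.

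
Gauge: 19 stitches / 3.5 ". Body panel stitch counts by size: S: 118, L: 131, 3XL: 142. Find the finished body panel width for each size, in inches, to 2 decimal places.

S 21.74 inches; L 24.13 inches; 3XL 26.16 inches.

19/3.5 = 5.429 sts per in.
S: 118 / 5.429 = 21.737 → 21.74 in.
L: 131 / 5.429 = 24.132 → 24.13 in.
3XL: 142 / 5.429 = 26.158 → 26.16 in.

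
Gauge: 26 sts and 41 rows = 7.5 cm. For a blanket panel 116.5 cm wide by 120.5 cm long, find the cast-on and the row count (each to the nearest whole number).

Stitch gauge = 26/7.5 = 3.467 sts/cm; 116.5 × 3.467 = 403.87 → 404 sts.
Row gauge = 41/7.5 = 5.467 rows/cm; 120.5 × 5.467 = 658.73 → 659 rows.

Cast on 404 stitches and work 659 rows.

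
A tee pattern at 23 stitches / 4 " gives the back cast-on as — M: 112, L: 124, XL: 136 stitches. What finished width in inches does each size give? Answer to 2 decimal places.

M 19.48 inches; L 21.57 inches; XL 23.65 inches.

23/4 = 5.75 sts per in.
M: 112 / 5.75 = 19.478 → 19.48 in.
L: 124 / 5.75 = 21.565 → 21.57 in.
XL: 136 / 5.75 = 23.652 → 23.65 in.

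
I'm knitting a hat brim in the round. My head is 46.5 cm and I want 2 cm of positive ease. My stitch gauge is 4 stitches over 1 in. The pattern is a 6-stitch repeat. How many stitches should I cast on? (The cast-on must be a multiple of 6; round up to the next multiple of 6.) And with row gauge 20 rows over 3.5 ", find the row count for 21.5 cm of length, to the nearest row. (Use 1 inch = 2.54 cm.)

Finished = 46.5 + 2 = 48.5 cm.
48.5 cm × 1/2.54 = 19.09 inches.
4/1 = 4 sts per in; 19.09 × 4 = 76.38 sts.
Next multiple of 6 → 78.
21.5 cm = 8.46 inches; × 5.714 = 48.37 → 48 rows.

Cast on 78 stitches; work 48 rows.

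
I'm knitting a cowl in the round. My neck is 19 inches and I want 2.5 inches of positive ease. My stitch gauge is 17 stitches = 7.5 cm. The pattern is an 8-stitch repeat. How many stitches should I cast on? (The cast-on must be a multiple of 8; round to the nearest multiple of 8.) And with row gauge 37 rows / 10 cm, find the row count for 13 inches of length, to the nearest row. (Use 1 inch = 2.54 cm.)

Finished = 19 + 2.5 = 21.5 inches.
21.5 inches × 2.54 = 54.61 cm.
17/7.5 = 2.267 sts per cm; 54.61 × 2.267 = 123.78 sts.
Nearest multiple of 8 → 120.
13 inches = 33.02 cm; × 3.7 = 122.17 → 122 rows.

Cast on 120 stitches; work 122 rows.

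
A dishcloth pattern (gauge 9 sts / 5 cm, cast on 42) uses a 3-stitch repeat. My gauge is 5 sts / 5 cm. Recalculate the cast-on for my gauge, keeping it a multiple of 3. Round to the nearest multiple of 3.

42 × 5 / 9 = 23.33.
Nearest multiple of 3: 24.

24 stitches.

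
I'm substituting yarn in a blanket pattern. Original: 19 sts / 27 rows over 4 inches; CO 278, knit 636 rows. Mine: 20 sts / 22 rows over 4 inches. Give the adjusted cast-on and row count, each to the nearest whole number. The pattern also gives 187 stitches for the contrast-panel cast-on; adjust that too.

Stitches: 278 × 20/19 = 292.63 → 293.
Rows: 636 × 22/27 = 518.22 → 518.
contrast-panel cast-on: 187 × 20/19 = 196.84 → 197.

Cast on 293 stitches; work 518 rows; contrast-panel cast-on 197 stitches.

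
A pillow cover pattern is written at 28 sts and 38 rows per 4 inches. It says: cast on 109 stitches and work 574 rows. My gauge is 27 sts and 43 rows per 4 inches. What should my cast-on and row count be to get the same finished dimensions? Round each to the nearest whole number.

Stitches: 109 × 27/28 = 105.11 → 105.
Rows: 574 × 43/38 = 649.53 → 650.

Cast on 105 stitches; work 650 rows.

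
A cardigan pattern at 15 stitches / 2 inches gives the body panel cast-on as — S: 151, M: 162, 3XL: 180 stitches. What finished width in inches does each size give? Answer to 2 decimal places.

15/2 = 7.5 sts per in.
S: 151 / 7.5 = 20.133 → 20.13 in.
M: 162 / 7.5 = 21.600 → 21.60 in.
3XL: 180 / 7.5 = 24.000 → 24.00 in.

S 20.13 inches; M 21.60 inches; 3XL 24.00 inches.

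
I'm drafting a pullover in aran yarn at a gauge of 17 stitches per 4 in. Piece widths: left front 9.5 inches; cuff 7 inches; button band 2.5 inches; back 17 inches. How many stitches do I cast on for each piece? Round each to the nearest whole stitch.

Rate = 17/4 = 4.25 sts per in.
left front: 9.5 × 4.25 = 40.38 → 40.
cuff: 7 × 4.25 = 29.75 → 30.
button band: 2.5 × 4.25 = 10.62 → 11.
back: 17 × 4.25 = 72.25 → 72.

left front 40; cuff 30; button band 11; back 72.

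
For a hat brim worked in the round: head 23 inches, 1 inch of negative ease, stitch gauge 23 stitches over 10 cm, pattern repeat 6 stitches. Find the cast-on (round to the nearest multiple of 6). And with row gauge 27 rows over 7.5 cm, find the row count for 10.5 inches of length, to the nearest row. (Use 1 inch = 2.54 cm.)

Cast on 126 stitches; work 96 rows.

Finished = 23 − 1 = 22 inches.
22 inches × 2.54 = 55.88 cm.
23/10 = 2.3 sts per cm; 55.88 × 2.3 = 128.52 sts.
Nearest multiple of 6 → 126.
10.5 inches = 26.67 cm; × 3.6 = 96.01 → 96 rows.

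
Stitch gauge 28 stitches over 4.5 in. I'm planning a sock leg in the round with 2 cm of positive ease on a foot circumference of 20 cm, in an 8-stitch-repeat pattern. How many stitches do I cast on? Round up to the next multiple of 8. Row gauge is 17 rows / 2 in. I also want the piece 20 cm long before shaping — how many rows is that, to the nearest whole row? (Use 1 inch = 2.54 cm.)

Cast on 56 stitches; work 67 rows.

Finished = 20 + 2 = 22 cm.
22 cm × 1/2.54 = 8.66 inches.
28/4.5 = 6.222 sts per in; 8.66 × 6.222 = 53.89 sts.
Next multiple of 8 → 56.
20 cm = 7.87 inches; × 8.5 = 66.93 → 67 rows.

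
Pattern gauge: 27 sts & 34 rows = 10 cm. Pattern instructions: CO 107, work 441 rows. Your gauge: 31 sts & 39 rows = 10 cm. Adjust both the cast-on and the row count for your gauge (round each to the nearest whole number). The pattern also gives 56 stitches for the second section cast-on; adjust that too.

Cast on 123 stitches; work 506 rows; second section cast-on 64 stitches.

Stitches: 107 × 31/27 = 122.85 → 123.
Rows: 441 × 39/34 = 505.85 → 506.
second section cast-on: 56 × 31/27 = 64.30 → 64.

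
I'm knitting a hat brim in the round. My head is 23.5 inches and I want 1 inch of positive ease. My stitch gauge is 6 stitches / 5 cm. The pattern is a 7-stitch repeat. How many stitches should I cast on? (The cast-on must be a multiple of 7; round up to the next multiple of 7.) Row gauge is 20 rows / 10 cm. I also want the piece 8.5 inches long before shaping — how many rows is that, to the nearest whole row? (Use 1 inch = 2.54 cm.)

Cast on 77 stitches; work 43 rows.

Finished = 23.5 + 1 = 24.5 inches.
24.5 inches × 2.54 = 62.23 cm.
6/5 = 1.2 sts per cm; 62.23 × 1.2 = 74.68 sts.
Next multiple of 7 → 77.
8.5 inches = 21.59 cm; × 2 = 43.18 → 43 rows.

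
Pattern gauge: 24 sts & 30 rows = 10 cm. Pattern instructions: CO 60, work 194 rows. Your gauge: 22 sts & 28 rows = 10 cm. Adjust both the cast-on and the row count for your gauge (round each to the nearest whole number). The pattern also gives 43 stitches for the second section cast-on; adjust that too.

Stitches: 60 × 22/24 = 55.00 → 55.
Rows: 194 × 28/30 = 181.07 → 181.
second section cast-on: 43 × 22/24 = 39.42 → 39.

Cast on 55 stitches; work 181 rows; second section cast-on 39 stitches.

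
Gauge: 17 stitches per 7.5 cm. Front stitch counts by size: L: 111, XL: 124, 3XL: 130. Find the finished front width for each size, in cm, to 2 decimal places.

17/7.5 = 2.267 sts per cm.
L: 111 / 2.267 = 48.971 → 48.97 cm.
XL: 124 / 2.267 = 54.706 → 54.71 cm.
3XL: 130 / 2.267 = 57.353 → 57.35 cm.

L 48.97 cm; XL 54.71 cm; 3XL 57.35 cm.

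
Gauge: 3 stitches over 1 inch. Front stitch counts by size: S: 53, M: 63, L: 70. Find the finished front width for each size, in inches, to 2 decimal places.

3/1 = 3 sts per in.
S: 53 / 3 = 17.667 → 17.67 in.
M: 63 / 3 = 21.000 → 21.00 in.
L: 70 / 3 = 23.333 → 23.33 in.

S 17.67 inches; M 21.00 inches; L 23.33 inches.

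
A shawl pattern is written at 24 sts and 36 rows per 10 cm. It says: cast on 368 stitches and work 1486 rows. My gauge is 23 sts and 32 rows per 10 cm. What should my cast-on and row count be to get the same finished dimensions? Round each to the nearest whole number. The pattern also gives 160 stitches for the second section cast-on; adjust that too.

Cast on 353 stitches; work 1321 rows; second section cast-on 153 stitches.

Stitches: 368 × 23/24 = 352.67 → 353.
Rows: 1486 × 32/36 = 1320.89 → 1321.
second section cast-on: 160 × 23/24 = 153.33 → 153.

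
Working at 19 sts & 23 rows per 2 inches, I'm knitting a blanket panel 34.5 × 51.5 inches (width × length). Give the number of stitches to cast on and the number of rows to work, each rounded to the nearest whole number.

Stitch gauge = 19/2 = 9.5 sts/in; 34.5 × 9.5 = 327.75 → 328 sts.
Row gauge = 23/2 = 11.5 rows/in; 51.5 × 11.5 = 592.25 → 592 rows.

Cast on 328 stitches and work 592 rows.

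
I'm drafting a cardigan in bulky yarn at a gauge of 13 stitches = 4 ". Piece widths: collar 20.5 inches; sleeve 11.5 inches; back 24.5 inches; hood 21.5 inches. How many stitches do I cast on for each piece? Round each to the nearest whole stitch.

Rate = 13/4 = 3.25 sts per in.
collar: 20.5 × 3.25 = 66.62 → 67.
sleeve: 11.5 × 3.25 = 37.38 → 37.
back: 24.5 × 3.25 = 79.62 → 80.
hood: 21.5 × 3.25 = 69.88 → 70.

collar 67; sleeve 37; back 80; hood 70.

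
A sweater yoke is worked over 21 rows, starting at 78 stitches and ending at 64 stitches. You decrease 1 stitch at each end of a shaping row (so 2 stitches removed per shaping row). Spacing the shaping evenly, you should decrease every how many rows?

Stitches to remove: |64 − 78| = 14.
Shaping rows needed: 14 / 2 = 7.
21 rows / 7 = every 3 rows.

Decrease every 3rd row.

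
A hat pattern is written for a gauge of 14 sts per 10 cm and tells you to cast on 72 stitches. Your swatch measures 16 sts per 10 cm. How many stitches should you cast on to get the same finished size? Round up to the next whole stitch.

Scale factor = 16 / 14 = 1.143.
72 × 16 / 14 = 82.29 sts.
→ 83 sts.

Cast on 83 stitches.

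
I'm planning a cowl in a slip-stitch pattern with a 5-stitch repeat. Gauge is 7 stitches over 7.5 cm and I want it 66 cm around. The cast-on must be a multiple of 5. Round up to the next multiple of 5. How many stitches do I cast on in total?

65 stitches.

7 / 7.5 = 0.933 sts per cm.
66 × 0.933 = 61.60 sts.
Next multiple of 5: 65.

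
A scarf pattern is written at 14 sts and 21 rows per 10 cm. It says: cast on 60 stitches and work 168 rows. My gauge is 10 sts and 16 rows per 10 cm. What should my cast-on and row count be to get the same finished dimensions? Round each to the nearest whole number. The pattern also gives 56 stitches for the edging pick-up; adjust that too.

Stitches: 60 × 10/14 = 42.86 → 43.
Rows: 168 × 16/21 = 128.00 → 128.
edging pick-up: 56 × 10/14 = 40.00 → 40.

Cast on 43 stitches; work 128 rows; edging pick-up 40 stitches.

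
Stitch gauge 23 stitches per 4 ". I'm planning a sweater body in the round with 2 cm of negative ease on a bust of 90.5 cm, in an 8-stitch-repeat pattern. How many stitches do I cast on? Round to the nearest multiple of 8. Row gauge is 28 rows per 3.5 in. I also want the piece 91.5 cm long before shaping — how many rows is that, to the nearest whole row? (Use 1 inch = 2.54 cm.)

Cast on 200 stitches; work 288 rows.

Finished = 90.5 − 2 = 88.5 cm.
88.5 cm × 1/2.54 = 34.84 inches.
23/4 = 5.75 sts per in; 34.84 × 5.75 = 200.34 sts.
Nearest multiple of 8 → 200.
91.5 cm = 36.02 inches; × 8 = 288.19 → 288 rows.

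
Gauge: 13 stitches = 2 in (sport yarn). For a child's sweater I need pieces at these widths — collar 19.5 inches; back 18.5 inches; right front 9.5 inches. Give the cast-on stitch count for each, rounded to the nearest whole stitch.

Rate = 13/2 = 6.5 sts per in.
collar: 19.5 × 6.5 = 126.75 → 127.
back: 18.5 × 6.5 = 120.25 → 120.
right front: 9.5 × 6.5 = 61.75 → 62.

collar 127; back 120; right front 62.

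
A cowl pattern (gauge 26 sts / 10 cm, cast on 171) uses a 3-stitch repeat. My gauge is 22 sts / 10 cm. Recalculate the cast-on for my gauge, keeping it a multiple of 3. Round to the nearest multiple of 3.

171 × 22 / 26 = 144.69.
Nearest multiple of 3: 144.

CO 144 sts.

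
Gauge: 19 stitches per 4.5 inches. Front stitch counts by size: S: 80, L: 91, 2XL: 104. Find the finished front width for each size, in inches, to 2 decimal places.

19/4.5 = 4.222 sts per in.
S: 80 / 4.222 = 18.947 → 18.95 in.
L: 91 / 4.222 = 21.553 → 21.55 in.
2XL: 104 / 4.222 = 24.632 → 24.63 in.

S 18.95 inches; L 21.55 inches; 2XL 24.63 inches.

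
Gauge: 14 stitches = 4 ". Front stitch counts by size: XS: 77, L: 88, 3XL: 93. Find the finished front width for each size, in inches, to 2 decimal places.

XS 22.00 inches; L 25.14 inches; 3XL 26.57 inches.

14/4 = 3.5 sts per in.
XS: 77 / 3.5 = 22.000 → 22.00 in.
L: 88 / 3.5 = 25.143 → 25.14 in.
3XL: 93 / 3.5 = 26.571 → 26.57 in.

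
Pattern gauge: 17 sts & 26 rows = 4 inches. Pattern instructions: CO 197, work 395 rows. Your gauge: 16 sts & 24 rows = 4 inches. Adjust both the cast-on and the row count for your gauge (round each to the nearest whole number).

Cast on 185 stitches; work 365 rows.

Stitches: 197 × 16/17 = 185.41 → 185.
Rows: 395 × 24/26 = 364.62 → 365.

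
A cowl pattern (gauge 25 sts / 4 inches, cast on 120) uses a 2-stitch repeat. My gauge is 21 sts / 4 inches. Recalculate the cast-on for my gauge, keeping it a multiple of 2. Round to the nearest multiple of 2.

Cast on 100 stitches.

120 × 21 / 25 = 100.80.
Nearest multiple of 2: 100.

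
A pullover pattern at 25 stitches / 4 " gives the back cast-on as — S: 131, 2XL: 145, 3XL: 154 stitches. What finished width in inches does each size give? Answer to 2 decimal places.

S 20.96 inches; 2XL 23.20 inches; 3XL 24.64 inches.

25/4 = 6.25 sts per in.
S: 131 / 6.25 = 20.960 → 20.96 in.
2XL: 145 / 6.25 = 23.200 → 23.20 in.
3XL: 154 / 6.25 = 24.640 → 24.64 in.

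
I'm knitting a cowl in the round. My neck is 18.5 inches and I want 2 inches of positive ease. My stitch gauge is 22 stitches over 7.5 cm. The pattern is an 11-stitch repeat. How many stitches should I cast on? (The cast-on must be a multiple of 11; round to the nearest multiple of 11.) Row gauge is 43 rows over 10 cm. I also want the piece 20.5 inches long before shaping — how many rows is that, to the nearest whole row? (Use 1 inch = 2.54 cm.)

Cast on 154 stitches; work 224 rows.

Finished = 18.5 + 2 = 20.5 inches.
20.5 inches × 2.54 = 52.07 cm.
22/7.5 = 2.933 sts per cm; 52.07 × 2.933 = 152.74 sts.
Nearest multiple of 11 → 154.
20.5 inches = 52.07 cm; × 4.3 = 223.90 → 224 rows.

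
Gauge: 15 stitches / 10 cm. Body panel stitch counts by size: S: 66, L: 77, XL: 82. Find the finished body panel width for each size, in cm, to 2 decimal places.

S 44.00 cm; L 51.33 cm; XL 54.67 cm.

15/10 = 1.5 sts per cm.
S: 66 / 1.5 = 44.000 → 44.00 cm.
L: 77 / 1.5 = 51.333 → 51.33 cm.
XL: 82 / 1.5 = 54.667 → 54.67 cm.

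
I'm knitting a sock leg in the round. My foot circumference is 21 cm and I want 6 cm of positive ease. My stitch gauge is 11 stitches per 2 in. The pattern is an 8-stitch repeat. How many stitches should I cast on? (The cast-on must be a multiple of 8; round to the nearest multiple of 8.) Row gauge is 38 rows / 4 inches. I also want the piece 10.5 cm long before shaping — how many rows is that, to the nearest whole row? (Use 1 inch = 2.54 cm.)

Cast on 56 stitches; work 39 rows.

Finished = 21 + 6 = 27 cm.
27 cm × 1/2.54 = 10.63 inches.
11/2 = 5.5 sts per in; 10.63 × 5.5 = 58.46 sts.
Nearest multiple of 8 → 56.
10.5 cm = 4.13 inches; × 9.5 = 39.27 → 39 rows.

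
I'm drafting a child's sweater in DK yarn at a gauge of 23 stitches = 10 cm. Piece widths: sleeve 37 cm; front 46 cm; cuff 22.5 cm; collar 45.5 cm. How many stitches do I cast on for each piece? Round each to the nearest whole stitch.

sleeve 85; front 106; cuff 52; collar 105.

Rate = 23/10 = 2.3 sts per cm.
sleeve: 37 × 2.3 = 85.10 → 85.
front: 46 × 2.3 = 105.80 → 106.
cuff: 22.5 × 2.3 = 51.75 → 52.
collar: 45.5 × 2.3 = 104.65 → 105.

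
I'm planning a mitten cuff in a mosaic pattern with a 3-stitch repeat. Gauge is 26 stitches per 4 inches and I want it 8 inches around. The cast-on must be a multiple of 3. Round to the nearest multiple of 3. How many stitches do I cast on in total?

26 / 4 = 6.5 sts per inch.
8 × 6.5 = 52.00 sts.
Nearest multiple of 3: 51.

Cast on 51 stitches.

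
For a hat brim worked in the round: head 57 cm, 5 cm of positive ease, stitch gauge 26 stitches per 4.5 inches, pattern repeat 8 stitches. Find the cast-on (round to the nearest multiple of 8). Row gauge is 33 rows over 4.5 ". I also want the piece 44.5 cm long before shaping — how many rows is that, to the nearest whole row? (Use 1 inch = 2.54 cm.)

Finished = 57 + 5 = 62 cm.
62 cm × 1/2.54 = 24.41 inches.
26/4.5 = 5.778 sts per in; 24.41 × 5.778 = 141.03 sts.
Nearest multiple of 8 → 144.
44.5 cm = 17.52 inches; × 7.333 = 128.48 → 128 rows.

Cast on 144 stitches; work 128 rows.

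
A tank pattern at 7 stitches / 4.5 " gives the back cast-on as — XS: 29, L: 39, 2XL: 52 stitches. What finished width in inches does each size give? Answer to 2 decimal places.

XS 18.64 inches; L 25.07 inches; 2XL 33.43 inches.

7/4.5 = 1.556 sts per in.
XS: 29 / 1.556 = 18.643 → 18.64 in.
L: 39 / 1.556 = 25.071 → 25.07 in.
2XL: 52 / 1.556 = 33.429 → 33.43 in.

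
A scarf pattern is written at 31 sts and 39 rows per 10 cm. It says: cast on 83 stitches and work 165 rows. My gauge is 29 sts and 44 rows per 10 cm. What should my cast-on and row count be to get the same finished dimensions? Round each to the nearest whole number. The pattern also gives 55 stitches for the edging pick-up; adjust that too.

Stitches: 83 × 29/31 = 77.65 → 78.
Rows: 165 × 44/39 = 186.15 → 186.
edging pick-up: 55 × 29/31 = 51.45 → 51.

Cast on 78 stitches; work 186 rows; edging pick-up 51 stitches.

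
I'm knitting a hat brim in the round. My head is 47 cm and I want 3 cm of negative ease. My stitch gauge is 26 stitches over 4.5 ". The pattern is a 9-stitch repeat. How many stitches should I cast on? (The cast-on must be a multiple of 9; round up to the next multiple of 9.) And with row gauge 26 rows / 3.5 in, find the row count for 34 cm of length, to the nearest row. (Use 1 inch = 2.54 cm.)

Cast on 108 stitches; work 99 rows.

Finished = 47 − 3 = 44 cm.
44 cm × 1/2.54 = 17.32 inches.
26/4.5 = 5.778 sts per in; 17.32 × 5.778 = 100.09 sts.
Next multiple of 9 → 108.
34 cm = 13.39 inches; × 7.429 = 99.44 → 99 rows.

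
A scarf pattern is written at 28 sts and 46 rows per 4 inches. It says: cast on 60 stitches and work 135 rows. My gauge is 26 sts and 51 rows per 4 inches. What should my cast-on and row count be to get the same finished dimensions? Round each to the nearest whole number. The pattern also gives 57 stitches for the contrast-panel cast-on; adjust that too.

Cast on 56 stitches; work 150 rows; contrast-panel cast-on 53 stitches.

Stitches: 60 × 26/28 = 55.71 → 56.
Rows: 135 × 51/46 = 149.67 → 150.
contrast-panel cast-on: 57 × 26/28 = 52.93 → 53.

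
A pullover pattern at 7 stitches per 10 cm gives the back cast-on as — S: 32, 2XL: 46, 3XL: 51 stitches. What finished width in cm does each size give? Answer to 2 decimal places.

7/10 = 0.7 sts per cm.
S: 32 / 0.7 = 45.714 → 45.71 cm.
2XL: 46 / 0.7 = 65.714 → 65.71 cm.
3XL: 51 / 0.7 = 72.857 → 72.86 cm.

S 45.71 cm; 2XL 65.71 cm; 3XL 72.86 cm.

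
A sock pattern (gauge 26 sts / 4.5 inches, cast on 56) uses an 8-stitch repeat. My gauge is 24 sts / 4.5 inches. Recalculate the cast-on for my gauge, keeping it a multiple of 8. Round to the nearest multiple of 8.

56 × 24 / 26 = 51.69.
Nearest multiple of 8: 48.

CO 48 sts.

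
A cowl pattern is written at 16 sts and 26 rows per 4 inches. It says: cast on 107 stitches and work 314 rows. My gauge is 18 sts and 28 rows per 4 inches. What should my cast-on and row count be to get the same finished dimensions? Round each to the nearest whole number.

Stitches: 107 × 18/16 = 120.38 → 120.
Rows: 314 × 28/26 = 338.15 → 338.

Cast on 120 stitches; work 338 rows.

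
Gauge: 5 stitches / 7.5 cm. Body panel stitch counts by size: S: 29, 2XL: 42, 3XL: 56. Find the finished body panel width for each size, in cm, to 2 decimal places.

5/7.5 = 0.667 sts per cm.
S: 29 / 0.667 = 43.500 → 43.50 cm.
2XL: 42 / 0.667 = 63.000 → 63.00 cm.
3XL: 56 / 0.667 = 84.000 → 84.00 cm.

S 43.50 cm; 2XL 63.00 cm; 3XL 84.00 cm.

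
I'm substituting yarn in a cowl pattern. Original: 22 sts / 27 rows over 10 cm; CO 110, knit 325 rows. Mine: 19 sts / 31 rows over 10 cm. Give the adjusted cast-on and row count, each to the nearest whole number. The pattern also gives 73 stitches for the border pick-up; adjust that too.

Cast on 95 stitches; work 373 rows; border pick-up 63 stitches.

Stitches: 110 × 19/22 = 95.00 → 95.
Rows: 325 × 31/27 = 373.15 → 373.
border pick-up: 73 × 19/22 = 63.05 → 63.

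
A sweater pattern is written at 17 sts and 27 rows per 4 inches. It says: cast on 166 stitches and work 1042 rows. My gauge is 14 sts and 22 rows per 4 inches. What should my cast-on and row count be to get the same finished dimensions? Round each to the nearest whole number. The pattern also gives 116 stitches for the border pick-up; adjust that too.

Cast on 137 stitches; work 849 rows; border pick-up 96 stitches.

Stitches: 166 × 14/17 = 136.71 → 137.
Rows: 1042 × 22/27 = 849.04 → 849.
border pick-up: 116 × 14/17 = 95.53 → 96.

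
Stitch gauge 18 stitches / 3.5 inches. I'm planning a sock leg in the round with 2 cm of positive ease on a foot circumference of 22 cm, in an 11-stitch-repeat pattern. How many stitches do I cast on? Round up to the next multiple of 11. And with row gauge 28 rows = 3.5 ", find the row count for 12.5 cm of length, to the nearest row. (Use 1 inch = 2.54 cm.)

Finished = 22 + 2 = 24 cm.
24 cm × 1/2.54 = 9.45 inches.
18/3.5 = 5.143 sts per in; 9.45 × 5.143 = 48.59 sts.
Next multiple of 11 → 55.
12.5 cm = 4.92 inches; × 8 = 39.37 → 39 rows.

Cast on 55 stitches; work 39 rows.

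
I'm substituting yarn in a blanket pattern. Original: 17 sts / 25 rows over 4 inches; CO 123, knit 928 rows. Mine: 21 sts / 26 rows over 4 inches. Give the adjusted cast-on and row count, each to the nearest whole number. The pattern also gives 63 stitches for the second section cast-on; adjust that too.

Cast on 152 stitches; work 965 rows; second section cast-on 78 stitches.

Stitches: 123 × 21/17 = 151.94 → 152.
Rows: 928 × 26/25 = 965.12 → 965.
second section cast-on: 63 × 21/17 = 77.82 → 78.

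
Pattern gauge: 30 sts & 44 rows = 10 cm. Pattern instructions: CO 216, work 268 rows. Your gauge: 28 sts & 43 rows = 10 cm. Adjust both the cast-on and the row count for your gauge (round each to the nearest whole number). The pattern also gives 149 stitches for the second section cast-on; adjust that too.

Stitches: 216 × 28/30 = 201.60 → 202.
Rows: 268 × 43/44 = 261.91 → 262.
second section cast-on: 149 × 28/30 = 139.07 → 139.

Cast on 202 stitches; work 262 rows; second section cast-on 139 stitches.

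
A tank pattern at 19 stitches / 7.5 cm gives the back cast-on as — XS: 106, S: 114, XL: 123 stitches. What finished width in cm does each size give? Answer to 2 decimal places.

XS 41.84 cm; S 45.00 cm; XL 48.55 cm.

19/7.5 = 2.533 sts per cm.
XS: 106 / 2.533 = 41.842 → 41.84 cm.
S: 114 / 2.533 = 45.000 → 45.00 cm.
XL: 123 / 2.533 = 48.553 → 48.55 cm.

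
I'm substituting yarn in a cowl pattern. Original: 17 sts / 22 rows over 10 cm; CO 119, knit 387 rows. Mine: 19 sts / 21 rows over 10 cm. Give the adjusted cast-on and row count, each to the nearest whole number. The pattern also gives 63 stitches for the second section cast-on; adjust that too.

Stitches: 119 × 19/17 = 133.00 → 133.
Rows: 387 × 21/22 = 369.41 → 369.
second section cast-on: 63 × 19/17 = 70.41 → 70.

Cast on 133 stitches; work 369 rows; second section cast-on 70 stitches.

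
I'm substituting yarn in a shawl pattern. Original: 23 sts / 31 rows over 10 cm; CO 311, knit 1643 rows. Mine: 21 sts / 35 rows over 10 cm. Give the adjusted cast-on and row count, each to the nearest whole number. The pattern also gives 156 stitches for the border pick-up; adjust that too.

Stitches: 311 × 21/23 = 283.96 → 284.
Rows: 1643 × 35/31 = 1855.00 → 1855.
border pick-up: 156 × 21/23 = 142.43 → 142.

Cast on 284 stitches; work 1855 rows; border pick-up 142 stitches.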